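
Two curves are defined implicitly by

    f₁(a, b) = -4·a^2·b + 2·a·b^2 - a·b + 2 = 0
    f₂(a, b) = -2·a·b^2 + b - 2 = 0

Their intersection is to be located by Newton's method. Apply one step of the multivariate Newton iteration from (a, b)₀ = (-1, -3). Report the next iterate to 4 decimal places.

(-0.7949, -2.1538)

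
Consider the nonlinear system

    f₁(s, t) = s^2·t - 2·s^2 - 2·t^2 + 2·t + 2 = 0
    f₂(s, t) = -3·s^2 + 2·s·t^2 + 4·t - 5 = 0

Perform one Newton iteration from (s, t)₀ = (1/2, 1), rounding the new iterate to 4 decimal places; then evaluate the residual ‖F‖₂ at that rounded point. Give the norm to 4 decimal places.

At (1/2, 1): F = (1.7500, -0.7500).
Jacobian J = [[2·s·t - 4·s, s^2 - 4·t + 2], [-6·s + 2·t^2, 4·s·t + 4]].
At the point, J = [[-1.0000, -1.7500], [-1.0000, 6.0000]] (det J = -7.7500).
Solving J·Δ = −F gives Δ = (1.1855, 0.3226).
Then the next iterate is (s, t)₁ = (1.6855, 1.3226).
Re-evaluating at (1.6855, 1.3226): F = (-0.777774, -2.335539), so ‖F‖₂ = 2.4616.

2.4616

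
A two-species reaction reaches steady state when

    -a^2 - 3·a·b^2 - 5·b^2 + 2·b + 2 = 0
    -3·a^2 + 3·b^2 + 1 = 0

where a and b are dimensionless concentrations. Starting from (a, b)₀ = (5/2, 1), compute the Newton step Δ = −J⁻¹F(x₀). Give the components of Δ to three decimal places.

(-1.088, -0.263)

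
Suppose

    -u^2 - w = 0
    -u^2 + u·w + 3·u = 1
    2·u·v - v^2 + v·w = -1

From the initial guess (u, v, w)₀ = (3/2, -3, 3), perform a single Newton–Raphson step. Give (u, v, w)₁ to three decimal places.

At (3/2, -3, 3): F = (-5.250, 5.750, -26.000).
Jacobian J = [[-2·u, 0, -1], [-2·u + w + 3, 0, u], [2·v, 2·u - 2·v + w, v]].
At the point, J = [[-3.000, 0.000, -1.000], [3.000, 0.000, 1.500], [-6.000, 12.000, -3.000]] (det J = 18.000).
Solving J·Δ = −F gives Δ = (-1.417, 1.208, -1.000).
Then the next iterate is (u, v, w)₁ = (0.083, -1.792, 2.000).

(0.083, -1.792, 2.000)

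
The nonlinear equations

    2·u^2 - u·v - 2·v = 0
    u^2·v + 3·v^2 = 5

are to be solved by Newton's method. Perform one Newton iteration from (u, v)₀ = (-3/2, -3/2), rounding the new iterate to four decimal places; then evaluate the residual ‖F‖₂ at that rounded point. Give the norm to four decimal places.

At (-3/2, -3/2): F = (5.2500, -1.6250).
Jacobian J = [[4·u - v, -u - 2], [2·u·v, u^2 + 6·v]].
At the point, J = [[-4.5000, -0.5000], [4.5000, -6.7500]] (det J = 32.6250).
Solving J·Δ = −F gives Δ = (1.1111, 0.5000).
Then the next iterate is (u, v)₁ = (-0.3889, -1.0000).
Re-evaluating at (-0.3889, -1.0000): F = (1.913586, -2.151243), so ‖F‖₂ = 2.8792.

2.8792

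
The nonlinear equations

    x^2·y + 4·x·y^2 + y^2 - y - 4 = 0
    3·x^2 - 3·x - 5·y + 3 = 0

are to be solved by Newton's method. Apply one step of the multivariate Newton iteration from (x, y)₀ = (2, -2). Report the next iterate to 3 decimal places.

At (2, -2): F = (26.000, 19.000).
Jacobian J = [[2·x·y + 4·y^2, x^2 + 8·x·y + 2·y - 1], [6·x - 3, -5]].
At the point, J = [[8.000, -33.000], [9.000, -5.000]] (det J = 257.000).
Solving J·Δ = −F gives Δ = (-1.934, 0.319).
Then the next iterate is (x, y)₁ = (0.066, -1.681).

(0.066, -1.681)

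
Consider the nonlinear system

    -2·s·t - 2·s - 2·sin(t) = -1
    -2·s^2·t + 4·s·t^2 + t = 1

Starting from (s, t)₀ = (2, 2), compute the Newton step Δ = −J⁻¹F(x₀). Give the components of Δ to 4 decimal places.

At (2, 2): F = (-12.818595, 17.0000).
Jacobian J = [[-2·t - 2, -2·s - 2·cos(t)], [-4·s·t + 4·t^2, -2·s^2 + 8·s·t + 1]].
At the point, J = [[-6.0000, -3.167706], [0.0000, 25.0000]] (det J = -150.0000).
Solving J·Δ = −F gives Δ = (-1.7774, -0.6800).

(-1.7774, -0.6800)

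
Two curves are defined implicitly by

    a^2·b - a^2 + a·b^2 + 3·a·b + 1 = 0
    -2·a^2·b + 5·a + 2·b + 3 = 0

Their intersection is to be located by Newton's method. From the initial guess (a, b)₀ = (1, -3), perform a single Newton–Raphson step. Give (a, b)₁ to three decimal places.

At (1, -3): F = (-3.000, 8.000).
Jacobian J = [[2·a·b - 2·a + b^2 + 3·b, a^2 + 2·a·b + 3·a], [-4·a·b + 5, -2·a^2 + 2]].
At the point, J = [[-8.000, -2.000], [17.000, 0.000]] (det J = 34.000).
Solving J·Δ = −F gives Δ = (-0.471, 0.382).
Then the next iterate is (a, b)₁ = (0.529, -2.618).

(0.529, -2.618)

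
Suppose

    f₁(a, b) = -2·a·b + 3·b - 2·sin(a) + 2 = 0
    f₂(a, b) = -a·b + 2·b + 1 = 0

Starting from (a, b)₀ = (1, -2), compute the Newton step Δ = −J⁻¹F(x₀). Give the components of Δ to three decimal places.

(0.743, -0.486)

At (1, -2): F = (-1.68294, -1.000).
Jacobian J = [[-2·b - 2·cos(a), -2·a + 3], [-b, -a + 2]].
At the point, J = [[2.91940, 1.000], [2.000, 1.000]] (det J = 0.91940).
Solving J·Δ = −F gives Δ = (0.743, -0.486).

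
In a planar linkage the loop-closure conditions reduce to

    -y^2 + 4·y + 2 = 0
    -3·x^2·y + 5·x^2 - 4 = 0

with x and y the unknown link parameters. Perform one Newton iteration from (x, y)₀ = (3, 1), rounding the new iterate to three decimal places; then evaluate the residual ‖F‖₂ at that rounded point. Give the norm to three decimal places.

132.750

At (3, 1): F = (5.000, 14.000).
Jacobian J = [[0, -2·y + 4], [-6·x·y + 10·x, -3·x^2]].
At the point, J = [[0.000, 2.000], [12.000, -27.000]] (det J = -24.000).
Solving J·Δ = −F gives Δ = (-6.792, -2.500).
Then the next iterate is (x, y)₁ = (-3.792, -1.500).
Re-evaluating at (-3.792, -1.500): F = (-6.250, 132.60301), so ‖F‖₂ = 132.750.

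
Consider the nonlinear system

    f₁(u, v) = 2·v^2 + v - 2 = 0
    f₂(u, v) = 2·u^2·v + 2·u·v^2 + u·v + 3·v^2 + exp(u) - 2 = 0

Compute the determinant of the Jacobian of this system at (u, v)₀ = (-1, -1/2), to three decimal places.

J = [[0, 4·v + 1], [4·u·v + 2·v^2 + v + exp(u), 2·u^2 + 4·u·v + u + 6·v]].
At the point, J = [[0.000, -1.000], [2.36788, 0.000]].
det J = 2.368.

2.368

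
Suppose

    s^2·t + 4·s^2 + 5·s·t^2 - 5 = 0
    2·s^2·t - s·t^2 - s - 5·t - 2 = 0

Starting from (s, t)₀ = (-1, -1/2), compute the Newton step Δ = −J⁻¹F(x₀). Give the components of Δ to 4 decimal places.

(-0.3514, 0.1216)

At (-1, -1/2): F = (-2.7500, 0.7500).
Jacobian J = [[2·s·t + 8·s + 5·t^2, s^2 + 10·s·t], [4·s·t - t^2 - 1, 2·s^2 - 2·s·t - 5]].
At the point, J = [[-5.7500, 6.0000], [0.7500, -4.0000]] (det J = 18.5000).
Solving J·Δ = −F gives Δ = (-0.3514, 0.1216).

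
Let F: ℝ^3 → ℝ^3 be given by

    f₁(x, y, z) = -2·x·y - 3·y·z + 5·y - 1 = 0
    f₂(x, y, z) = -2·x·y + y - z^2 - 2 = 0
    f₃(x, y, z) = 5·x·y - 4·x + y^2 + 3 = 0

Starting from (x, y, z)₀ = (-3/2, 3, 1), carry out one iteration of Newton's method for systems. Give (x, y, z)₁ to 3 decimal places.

At (-3/2, 3, 1): F = (14.000, 9.000, -4.500).
Jacobian J = [[-2·y, -2·x - 3·z + 5, -3·y], [-2·y, -2·x + 1, -2·z], [5·y - 4, 5·x + 2·y, 0]].
At the point, J = [[-6.000, 5.000, -9.000], [-6.000, 4.000, -2.000], [11.000, -1.500, 0.000]] (det J = 223.000).
Solving J·Δ = −F gives Δ = (0.168, -1.767, 0.462).
Then the next iterate is (x, y, z)₁ = (-1.332, 1.233, 1.462).

(-1.332, 1.233, 1.462)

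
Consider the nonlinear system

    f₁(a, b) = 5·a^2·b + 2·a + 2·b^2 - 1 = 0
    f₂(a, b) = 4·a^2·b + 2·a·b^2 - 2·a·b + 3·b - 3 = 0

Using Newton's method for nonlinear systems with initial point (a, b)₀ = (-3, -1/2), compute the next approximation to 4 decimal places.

At (-3, -1/2): F = (-29.0000, -27.0000).
Jacobian J = [[10·a·b + 2, 5·a^2 + 4·b], [8·a·b + 2·b^2 - 2·b, 4·a^2 + 4·a·b - 2·a + 3]].
At the point, J = [[17.0000, 43.0000], [13.5000, 51.0000]] (det J = 286.5000).
Solving J·Δ = −F gives Δ = (1.1099, 0.2356).
Then the next iterate is (a, b)₁ = (-1.8901, -0.2644).

(-1.8901, -0.2644)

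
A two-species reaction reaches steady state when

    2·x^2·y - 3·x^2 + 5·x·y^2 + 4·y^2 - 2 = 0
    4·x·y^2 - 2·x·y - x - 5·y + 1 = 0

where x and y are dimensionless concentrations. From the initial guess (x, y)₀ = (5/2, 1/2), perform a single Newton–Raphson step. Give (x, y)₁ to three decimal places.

At (5/2, 1/2): F = (-10.375, -4.000).
Jacobian J = [[4·x·y - 6·x + 5·y^2, 2·x^2 + 10·x·y + 8·y], [4·y^2 - 2·y - 1, 8·x·y - 2·x - 5]].
At the point, J = [[-8.750, 29.000], [-1.000, 0.000]] (det J = 29.000).
Solving J·Δ = −F gives Δ = (-4.000, -0.849).
Then the next iterate is (x, y)₁ = (-1.500, -0.349).

(-1.500, -0.349)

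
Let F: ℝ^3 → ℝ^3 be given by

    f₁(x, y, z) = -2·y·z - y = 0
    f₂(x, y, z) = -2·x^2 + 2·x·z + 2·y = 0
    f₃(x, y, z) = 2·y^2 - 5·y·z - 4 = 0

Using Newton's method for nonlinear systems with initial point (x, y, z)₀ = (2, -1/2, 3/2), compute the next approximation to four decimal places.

(34.0000, 9.0000, 37.5000)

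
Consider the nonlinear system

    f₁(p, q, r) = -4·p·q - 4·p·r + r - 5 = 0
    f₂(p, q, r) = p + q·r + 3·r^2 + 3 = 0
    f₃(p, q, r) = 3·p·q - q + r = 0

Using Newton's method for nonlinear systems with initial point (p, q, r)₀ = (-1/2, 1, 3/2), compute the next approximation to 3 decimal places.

At (-1/2, 1, 3/2): F = (1.500, 10.750, -1.000).
Jacobian J = [[-4·q - 4·r, -4·p, -4·p + 1], [1, r, q + 6·r], [3·q, 3·p - 1, 1]].
At the point, J = [[-10.000, 2.000, 3.000], [1.000, 1.500, 10.000], [3.000, -2.500, 1.000]] (det J = -228.000).
Solving J·Δ = −F gives Δ = (-0.342, -1.157, -0.867).
Then the next iterate is (p, q, r)₁ = (-0.842, -0.157, 0.633).

(-0.842, -0.157, 0.633)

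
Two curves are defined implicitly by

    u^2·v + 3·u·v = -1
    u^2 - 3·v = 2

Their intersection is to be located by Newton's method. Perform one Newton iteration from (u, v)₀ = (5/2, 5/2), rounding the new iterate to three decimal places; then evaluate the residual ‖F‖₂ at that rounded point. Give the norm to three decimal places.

7.314

At (5/2, 5/2): F = (35.375, -3.250).
Jacobian J = [[2·u·v + 3·v, u^2 + 3·u], [2·u, -3]].
At the point, J = [[20.000, 13.750], [5.000, -3.000]] (det J = -128.750).
Solving J·Δ = −F gives Δ = (-0.477, -1.879).
Then the next iterate is (u, v)₁ = (2.023, 0.621).
Re-evaluating at (2.023, 0.621): F = (7.31031, 0.22953), so ‖F‖₂ = 7.314.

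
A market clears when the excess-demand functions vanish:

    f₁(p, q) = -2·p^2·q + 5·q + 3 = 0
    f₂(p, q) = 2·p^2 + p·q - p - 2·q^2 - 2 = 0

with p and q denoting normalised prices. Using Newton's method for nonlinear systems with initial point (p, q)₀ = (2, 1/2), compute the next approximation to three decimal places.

At (2, 1/2): F = (1.500, 4.500).
Jacobian J = [[-4·p·q, -2·p^2 + 5], [4·p + q - 1, p - 4·q]].
At the point, J = [[-4.000, -3.000], [7.500, 0.000]] (det J = 22.500).
Solving J·Δ = −F gives Δ = (-0.600, 1.300).
Then the next iterate is (p, q)₁ = (1.400, 1.800).

(1.400, 1.800)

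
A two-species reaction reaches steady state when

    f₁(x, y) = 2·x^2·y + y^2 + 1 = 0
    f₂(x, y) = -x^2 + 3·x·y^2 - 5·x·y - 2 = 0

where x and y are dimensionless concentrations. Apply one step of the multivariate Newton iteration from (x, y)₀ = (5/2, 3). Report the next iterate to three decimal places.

(1.150, 2.622)

At (5/2, 3): F = (47.500, 21.750).
Jacobian J = [[4·x·y, 2·x^2 + 2·y], [-2·x + 3·y^2 - 5·y, 6·x·y - 5·x]].
At the point, J = [[30.000, 18.500], [7.000, 32.500]] (det J = 845.500).
Solving J·Δ = −F gives Δ = (-1.350, -0.378).
Then the next iterate is (x, y)₁ = (1.150, 2.622).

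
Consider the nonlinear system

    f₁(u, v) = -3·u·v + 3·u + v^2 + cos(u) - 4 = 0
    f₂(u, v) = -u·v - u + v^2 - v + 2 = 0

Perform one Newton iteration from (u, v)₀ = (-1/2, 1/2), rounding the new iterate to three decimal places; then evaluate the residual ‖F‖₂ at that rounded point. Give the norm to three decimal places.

1.849

At (-1/2, 1/2): F = (-3.62242, 2.500).
Jacobian J = [[-3·v - sin(u) + 3, -3·u + 2·v], [-v - 1, -u + 2·v - 1]].
At the point, J = [[1.97943, 2.500], [-1.500, 0.500]] (det J = 4.73971).
Solving J·Δ = −F gives Δ = (1.701, 0.102).
Then the next iterate is (u, v)₁ = (1.201, 0.602).
Re-evaluating at (1.201, 0.602): F = (-1.84218, -0.16360), so ‖F‖₂ = 1.849.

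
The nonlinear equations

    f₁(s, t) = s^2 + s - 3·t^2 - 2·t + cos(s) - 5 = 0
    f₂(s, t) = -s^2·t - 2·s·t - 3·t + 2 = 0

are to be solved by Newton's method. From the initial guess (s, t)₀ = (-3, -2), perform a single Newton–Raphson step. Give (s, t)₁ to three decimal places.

(-2.157, -0.791)

At (-3, -2): F = (-7.98999, 14.000).
Jacobian J = [[2·s - sin(s) + 1, -6·t - 2], [-2·s·t - 2·t, -s^2 - 2·s - 3]].
At the point, J = [[-4.85888, 10.000], [-8.000, -6.000]] (det J = 109.15328).
Solving J·Δ = −F gives Δ = (0.843, 1.209).
Then the next iterate is (s, t)₁ = (-2.157, -0.791).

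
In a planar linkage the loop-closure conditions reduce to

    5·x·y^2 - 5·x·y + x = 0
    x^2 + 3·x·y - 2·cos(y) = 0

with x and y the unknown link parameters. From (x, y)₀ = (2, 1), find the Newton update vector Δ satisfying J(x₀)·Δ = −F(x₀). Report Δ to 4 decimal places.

At (2, 1): F = (2.0000, 8.919395).
Jacobian J = [[5·y^2 - 5·y + 1, 10·x·y - 5·x], [2·x + 3·y, 3·x + 2·sin(y)]].
At the point, J = [[1.0000, 10.0000], [7.0000, 7.682942]] (det J = -62.317058).
Solving J·Δ = −F gives Δ = (-1.1847, -0.0815).

(-1.1847, -0.0815)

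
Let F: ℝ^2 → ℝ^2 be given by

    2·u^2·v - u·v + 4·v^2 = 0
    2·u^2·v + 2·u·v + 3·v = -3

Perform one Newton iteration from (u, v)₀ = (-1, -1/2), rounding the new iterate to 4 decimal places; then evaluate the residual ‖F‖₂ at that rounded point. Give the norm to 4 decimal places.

1.0000

At (-1, -1/2): F = (-0.5000, 1.5000).
Jacobian J = [[4·u·v - v, 2·u^2 - u + 8·v], [4·u·v + 2·v, 2·u^2 + 2·u + 3]].
At the point, J = [[2.5000, -1.0000], [1.0000, 3.0000]] (det J = 8.5000).
Solving J·Δ = −F gives Δ = (0.0000, -0.5000).
Then the next iterate is (u, v)₁ = (-1.0000, -1.0000).
Re-evaluating at (-1.0000, -1.0000): F = (1.0000, 0.0000), so ‖F‖₂ = 1.0000.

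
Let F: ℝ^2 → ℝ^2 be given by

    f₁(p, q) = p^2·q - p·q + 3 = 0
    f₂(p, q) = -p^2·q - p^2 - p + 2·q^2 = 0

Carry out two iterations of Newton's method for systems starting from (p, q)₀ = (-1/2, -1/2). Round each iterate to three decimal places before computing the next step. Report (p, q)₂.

(-2.693, 0.242)

At (-1/2, -1/2): F = (2.625, 0.875).
Jacobian J = [[2·p·q - q, p^2 - p], [-2·p·q - 2·p - 1, -p^2 + 4·q]].
At the point, J = [[1.000, 0.750], [-0.500, -2.250]] (det J = -1.875).
Solving J·Δ = −F gives Δ = (-3.500, 1.167).
Then the next iterate is (p, q)₁ = (-4.000, 0.667).
Round to (-4.000, 0.667) and repeat: F = (16.340, -21.78222), J = [[-6.003, 20.000], [12.336, -13.332]].
Δ = (1.307, -0.425), so (p, q)₂ = (-2.693, 0.242).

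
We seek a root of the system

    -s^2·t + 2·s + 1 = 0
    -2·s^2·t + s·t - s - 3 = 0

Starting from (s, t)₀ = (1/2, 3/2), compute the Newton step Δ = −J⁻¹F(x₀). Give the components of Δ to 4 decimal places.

At (1/2, 3/2): F = (1.6250, -3.5000).
Jacobian J = [[-2·s·t + 2, -s^2], [-4·s·t + t - 1, -2·s^2 + s]].
At the point, J = [[0.5000, -0.2500], [-2.5000, 0.0000]] (det J = -0.6250).
Solving J·Δ = −F gives Δ = (-1.4000, 3.7000).

(-1.4000, 3.7000)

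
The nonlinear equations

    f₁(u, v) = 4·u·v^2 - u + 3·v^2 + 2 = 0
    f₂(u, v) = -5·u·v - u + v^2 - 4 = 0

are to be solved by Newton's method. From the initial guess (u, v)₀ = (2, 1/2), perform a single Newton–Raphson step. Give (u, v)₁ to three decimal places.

At (2, 1/2): F = (2.750, -10.750).
Jacobian J = [[4·v^2 - 1, 8·u·v + 6·v], [-5·v - 1, -5·u + 2·v]].
At the point, J = [[0.000, 11.000], [-3.500, -9.000]] (det J = 38.500).
Solving J·Δ = −F gives Δ = (-2.429, -0.250).
Then the next iterate is (u, v)₁ = (-0.429, 0.250).

(-0.429, 0.250)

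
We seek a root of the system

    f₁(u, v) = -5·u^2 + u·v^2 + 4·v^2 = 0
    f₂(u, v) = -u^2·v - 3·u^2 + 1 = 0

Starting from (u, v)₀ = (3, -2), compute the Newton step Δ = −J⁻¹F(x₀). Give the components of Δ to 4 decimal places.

(1.0758, -1.6061)

At (3, -2): F = (-17.0000, -8.0000).
Jacobian J = [[-10·u + v^2, 2·u·v + 8·v], [-2·u·v - 6·u, -u^2]].
At the point, J = [[-26.0000, -28.0000], [-6.0000, -9.0000]] (det J = 66.0000).
Solving J·Δ = −F gives Δ = (1.0758, -1.6061).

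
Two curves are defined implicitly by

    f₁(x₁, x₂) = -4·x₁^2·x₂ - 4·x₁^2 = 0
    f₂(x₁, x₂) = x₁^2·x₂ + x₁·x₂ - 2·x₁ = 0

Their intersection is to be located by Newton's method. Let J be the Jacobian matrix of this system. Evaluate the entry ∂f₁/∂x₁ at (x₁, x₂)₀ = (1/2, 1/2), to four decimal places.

∂f₁/∂x₁ = -8·x₁·x₂ - 8·x₁.
At (1/2, 1/2) this is -6.0000.

-6.0000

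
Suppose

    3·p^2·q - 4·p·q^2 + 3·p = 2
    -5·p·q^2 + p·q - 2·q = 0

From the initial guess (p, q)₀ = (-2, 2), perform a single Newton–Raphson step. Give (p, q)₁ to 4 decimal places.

(-1.4074, 1.4074)

At (-2, 2): F = (48.0000, 32.0000).
Jacobian J = [[6·p·q - 4·q^2 + 3, 3·p^2 - 8·p·q], [-5·q^2 + q, -10·p·q + p - 2]].
At the point, J = [[-37.0000, 44.0000], [-18.0000, 36.0000]] (det J = -540.0000).
Solving J·Δ = −F gives Δ = (0.5926, -0.5926).
Then the next iterate is (p, q)₁ = (-1.4074, 1.4074).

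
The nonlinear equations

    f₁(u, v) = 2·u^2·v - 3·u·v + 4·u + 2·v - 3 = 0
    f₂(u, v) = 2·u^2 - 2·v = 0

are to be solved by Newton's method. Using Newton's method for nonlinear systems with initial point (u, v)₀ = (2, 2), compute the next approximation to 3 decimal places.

(1.300, 1.200)

At (2, 2): F = (13.000, 4.000).
Jacobian J = [[4·u·v - 3·v + 4, 2·u^2 - 3·u + 2], [4·u, -2]].
At the point, J = [[14.000, 4.000], [8.000, -2.000]] (det J = -60.000).
Solving J·Δ = −F gives Δ = (-0.700, -0.800).
Then the next iterate is (u, v)₁ = (1.300, 1.200).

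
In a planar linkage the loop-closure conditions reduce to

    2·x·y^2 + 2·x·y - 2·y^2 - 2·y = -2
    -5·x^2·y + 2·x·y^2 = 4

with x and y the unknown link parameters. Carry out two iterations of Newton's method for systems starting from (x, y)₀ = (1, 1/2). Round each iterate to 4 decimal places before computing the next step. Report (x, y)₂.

(2.1049, 1.1858)

At (1, 1/2): F = (2.0000, -6.0000).
Jacobian J = [[2·y^2 + 2·y, 4·x·y + 2·x - 4·y - 2], [-10·x·y + 2·y^2, -5·x^2 + 4·x·y]].
At the point, J = [[1.5000, 0.0000], [-4.5000, -3.0000]] (det J = -4.5000).
Solving J·Δ = −F gives Δ = (-1.3333, 0.0000).
Then the next iterate is (x, y)₁ = (-0.3333, 0.5000).
Round to (-0.3333, 0.5000) and repeat: F = (0.000050, -4.444372), J = [[1.5000, -5.3332], [2.1665, -1.222044]].
Δ = (2.4382, 0.6858), so (x, y)₂ = (2.1049, 1.1858).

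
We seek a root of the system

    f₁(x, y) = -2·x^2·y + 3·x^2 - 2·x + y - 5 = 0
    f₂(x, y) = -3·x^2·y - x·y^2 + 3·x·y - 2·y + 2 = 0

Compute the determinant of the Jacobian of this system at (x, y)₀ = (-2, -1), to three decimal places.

416.000

J = [[-4·x·y + 6·x - 2, -2·x^2 + 1], [-6·x·y - y^2 + 3·y, -3·x^2 - 2·x·y + 3·x - 2]].
At the point, J = [[-22.000, -7.000], [-16.000, -24.000]].
det J = 416.000.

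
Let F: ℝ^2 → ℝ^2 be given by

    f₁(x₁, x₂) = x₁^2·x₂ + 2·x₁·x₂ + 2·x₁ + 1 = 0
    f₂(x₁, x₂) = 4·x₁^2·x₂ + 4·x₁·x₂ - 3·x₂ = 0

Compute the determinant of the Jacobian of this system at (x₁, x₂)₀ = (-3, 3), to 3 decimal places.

J = [[2·x₁·x₂ + 2·x₂ + 2, x₁^2 + 2·x₁], [8·x₁·x₂ + 4·x₂, 4·x₁^2 + 4·x₁ - 3]].
At the point, J = [[-10.000, 3.000], [-60.000, 21.000]].
det J = -30.000.

-30.000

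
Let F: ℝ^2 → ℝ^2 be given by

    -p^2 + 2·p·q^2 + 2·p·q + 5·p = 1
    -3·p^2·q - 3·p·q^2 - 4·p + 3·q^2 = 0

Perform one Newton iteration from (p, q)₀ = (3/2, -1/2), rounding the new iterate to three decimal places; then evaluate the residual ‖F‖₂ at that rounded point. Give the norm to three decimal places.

At (3/2, -1/2): F = (3.500, -3.000).
Jacobian J = [[-2·p + 2·q^2 + 2·q + 5, 4·p·q + 2·p], [-6·p·q - 3·q^2 - 4, -3·p^2 - 6·p·q + 6·q]].
At the point, J = [[1.500, 0.000], [-0.250, -5.250]] (det J = -7.875).
Solving J·Δ = −F gives Δ = (-2.333, -0.460).
Then the next iterate is (p, q)₁ = (-0.833, -0.960).
Re-evaluating at (-0.833, -0.960): F = (-5.79491, 10.39828), so ‖F‖₂ = 11.904.

11.904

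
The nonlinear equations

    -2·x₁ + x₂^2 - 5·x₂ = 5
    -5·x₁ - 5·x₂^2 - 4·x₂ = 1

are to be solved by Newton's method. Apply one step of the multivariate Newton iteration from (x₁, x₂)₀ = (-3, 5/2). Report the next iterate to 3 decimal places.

(-5.625, 2.013)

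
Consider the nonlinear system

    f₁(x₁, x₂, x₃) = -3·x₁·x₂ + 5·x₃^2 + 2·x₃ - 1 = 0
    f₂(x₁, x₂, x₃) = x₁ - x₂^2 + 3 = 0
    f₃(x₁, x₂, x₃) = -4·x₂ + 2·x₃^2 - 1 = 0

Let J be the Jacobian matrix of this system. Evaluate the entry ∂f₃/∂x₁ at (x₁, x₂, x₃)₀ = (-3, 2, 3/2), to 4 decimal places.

∂f₃/∂x₁ = 0.
At (-3, 2, 3/2) this is 0.0000.

0.0000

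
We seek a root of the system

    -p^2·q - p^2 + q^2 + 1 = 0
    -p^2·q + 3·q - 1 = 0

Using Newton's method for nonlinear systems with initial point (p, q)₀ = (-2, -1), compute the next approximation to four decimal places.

(-2.0833, -0.6667)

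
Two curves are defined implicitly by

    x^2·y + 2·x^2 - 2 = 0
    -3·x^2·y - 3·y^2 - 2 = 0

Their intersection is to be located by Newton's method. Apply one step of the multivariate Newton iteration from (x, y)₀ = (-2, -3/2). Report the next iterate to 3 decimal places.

(-1.526, -1.263)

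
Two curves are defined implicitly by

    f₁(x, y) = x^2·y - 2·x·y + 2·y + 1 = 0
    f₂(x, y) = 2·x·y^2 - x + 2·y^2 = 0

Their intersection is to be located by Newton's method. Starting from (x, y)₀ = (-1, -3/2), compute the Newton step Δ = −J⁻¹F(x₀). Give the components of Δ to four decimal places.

(-0.2857, 1.6429)

At (-1, -3/2): F = (-6.5000, 1.0000).
Jacobian J = [[2·x·y - 2·y, x^2 - 2·x + 2], [2·y^2 - 1, 4·x·y + 4·y]].
At the point, J = [[6.0000, 5.0000], [3.5000, 0.0000]] (det J = -17.5000).
Solving J·Δ = −F gives Δ = (-0.2857, 1.6429).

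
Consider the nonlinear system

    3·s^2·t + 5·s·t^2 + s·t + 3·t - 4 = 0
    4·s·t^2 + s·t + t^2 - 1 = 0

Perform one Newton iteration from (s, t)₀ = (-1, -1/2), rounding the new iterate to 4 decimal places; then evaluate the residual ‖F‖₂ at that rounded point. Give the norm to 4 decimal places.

4.6547

At (-1, -1/2): F = (-7.7500, -1.2500).
Jacobian J = [[6·s·t + 5·t^2 + t, 3·s^2 + 10·s·t + s + 3], [4·t^2 + t, 8·s·t + s + 2·t]].
At the point, J = [[3.7500, 10.0000], [0.5000, 2.0000]] (det J = 2.5000).
Solving J·Δ = −F gives Δ = (1.2000, 0.3250).
Then the next iterate is (s, t)₁ = (0.2000, -0.1750).
Re-evaluating at (0.2000, -0.1750): F = (-4.550375, -0.979875), so ‖F‖₂ = 4.6547.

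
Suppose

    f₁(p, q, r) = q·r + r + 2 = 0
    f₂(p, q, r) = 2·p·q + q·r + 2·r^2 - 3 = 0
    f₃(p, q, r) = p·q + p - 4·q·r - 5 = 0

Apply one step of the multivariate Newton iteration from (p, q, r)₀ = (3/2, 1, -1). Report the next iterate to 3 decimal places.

At (3/2, 1, -1): F = (0.000, 1.000, 2.000).
Jacobian J = [[0, r, q + 1], [2·q, 2·p + r, q + 4·r], [q + 1, p - 4·r, -4·q]].
At the point, J = [[0.000, -1.000, 2.000], [2.000, 2.000, -3.000], [2.000, 5.500, -4.000]] (det J = 12.000).
Solving J·Δ = −F gives Δ = (-0.417, -0.333, -0.167).
Then the next iterate is (p, q, r)₁ = (1.083, 0.667, -1.167).

(1.083, 0.667, -1.167)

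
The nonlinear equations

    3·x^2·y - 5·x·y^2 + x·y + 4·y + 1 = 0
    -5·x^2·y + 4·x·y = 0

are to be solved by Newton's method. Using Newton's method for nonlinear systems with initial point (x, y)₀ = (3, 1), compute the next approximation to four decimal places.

(1.5251, 1.1620)

At (3, 1): F = (20.0000, -33.0000).
Jacobian J = [[6·x·y - 5·y^2 + y, 3·x^2 - 10·x·y + x + 4], [-10·x·y + 4·y, -5·x^2 + 4·x]].
At the point, J = [[14.0000, 4.0000], [-26.0000, -33.0000]] (det J = -358.0000).
Solving J·Δ = −F gives Δ = (-1.4749, 0.1620).
Then the next iterate is (x, y)₁ = (1.5251, 1.1620).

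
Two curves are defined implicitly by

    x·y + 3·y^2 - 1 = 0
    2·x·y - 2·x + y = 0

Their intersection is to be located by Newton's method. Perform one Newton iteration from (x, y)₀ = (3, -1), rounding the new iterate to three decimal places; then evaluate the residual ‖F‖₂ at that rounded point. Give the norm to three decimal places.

2.342

At (3, -1): F = (-1.000, -13.000).
Jacobian J = [[y, x + 6·y], [2·y - 2, 2·x + 1]].
At the point, J = [[-1.000, -3.000], [-4.000, 7.000]] (det J = -19.000).
Solving J·Δ = −F gives Δ = (-2.421, 0.474).
Then the next iterate is (x, y)₁ = (0.579, -0.526).
Re-evaluating at (0.579, -0.526): F = (-0.47453, -2.29311), so ‖F‖₂ = 2.342.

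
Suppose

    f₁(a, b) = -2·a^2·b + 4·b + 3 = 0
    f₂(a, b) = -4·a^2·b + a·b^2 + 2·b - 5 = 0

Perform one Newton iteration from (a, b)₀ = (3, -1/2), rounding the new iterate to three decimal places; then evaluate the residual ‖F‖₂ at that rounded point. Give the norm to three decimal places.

5.923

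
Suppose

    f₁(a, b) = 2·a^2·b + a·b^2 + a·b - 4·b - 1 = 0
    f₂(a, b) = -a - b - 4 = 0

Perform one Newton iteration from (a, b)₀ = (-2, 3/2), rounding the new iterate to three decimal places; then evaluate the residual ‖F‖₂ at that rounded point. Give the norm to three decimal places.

25.446

At (-2, 3/2): F = (-2.500, -3.500).
Jacobian J = [[4·a·b + b^2 + b, 2·a^2 + 2·a·b + a - 4], [-1, -1]].
At the point, J = [[-8.250, -4.000], [-1.000, -1.000]] (det J = 4.250).
Solving J·Δ = −F gives Δ = (2.706, -6.206).
Then the next iterate is (a, b)₁ = (0.706, -4.706).
Re-evaluating at (0.706, -4.706): F = (25.44567, 0.000), so ‖F‖₂ = 25.446.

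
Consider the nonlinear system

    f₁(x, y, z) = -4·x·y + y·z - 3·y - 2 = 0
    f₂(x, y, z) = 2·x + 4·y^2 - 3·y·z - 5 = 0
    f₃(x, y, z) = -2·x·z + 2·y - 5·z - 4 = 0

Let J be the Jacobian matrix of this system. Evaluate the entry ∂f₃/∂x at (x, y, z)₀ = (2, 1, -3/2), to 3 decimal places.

3.000

∂f₃/∂x = -2·z.
At (2, 1, -3/2) this is 3.000.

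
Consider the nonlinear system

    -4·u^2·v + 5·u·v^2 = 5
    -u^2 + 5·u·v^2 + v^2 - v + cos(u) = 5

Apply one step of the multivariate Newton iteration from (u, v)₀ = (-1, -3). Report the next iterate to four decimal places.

(-0.8345, -1.6722)

At (-1, -3): F = (-38.0000, -38.459698).
Jacobian J = [[-8·u·v + 5·v^2, -4·u^2 + 10·u·v], [-2·u + 5·v^2 - sin(u), 10·u·v + 2·v - 1]].
At the point, J = [[21.0000, 26.0000], [47.841471, 23.0000]] (det J = -760.878246).
Solving J·Δ = −F gives Δ = (0.1655, 1.3278).
Then the next iterate is (u, v)₁ = (-0.8345, -1.6722).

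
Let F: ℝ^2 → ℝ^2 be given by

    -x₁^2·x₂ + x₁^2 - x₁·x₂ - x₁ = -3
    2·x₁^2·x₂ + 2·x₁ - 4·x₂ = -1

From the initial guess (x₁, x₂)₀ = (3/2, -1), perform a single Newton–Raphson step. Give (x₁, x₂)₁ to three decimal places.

At (3/2, -1): F = (7.500, 3.500).
Jacobian J = [[-2·x₁·x₂ + 2·x₁ - x₂ - 1, -x₁^2 - x₁], [4·x₁·x₂ + 2, 2·x₁^2 - 4]].
At the point, J = [[6.000, -3.750], [-4.000, 0.500]] (det J = -12.000).
Solving J·Δ = −F gives Δ = (1.406, 4.250).
Then the next iterate is (x₁, x₂)₁ = (2.906, 3.250).

(2.906, 3.250)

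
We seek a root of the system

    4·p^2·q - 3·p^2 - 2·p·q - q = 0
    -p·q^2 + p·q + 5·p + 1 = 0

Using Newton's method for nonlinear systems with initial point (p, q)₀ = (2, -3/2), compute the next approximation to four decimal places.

At (2, -3/2): F = (-28.5000, 3.5000).
Jacobian J = [[8·p·q - 6·p - 2·q, 4·p^2 - 2·p - 1], [-q^2 + q + 5, -2·p·q + p]].
At the point, J = [[-33.0000, 11.0000], [1.2500, 8.0000]] (det J = -277.7500).
Solving J·Δ = −F gives Δ = (-0.9595, -0.2876).
Then the next iterate is (p, q)₁ = (1.0405, -1.7876).

(1.0405, -1.7876)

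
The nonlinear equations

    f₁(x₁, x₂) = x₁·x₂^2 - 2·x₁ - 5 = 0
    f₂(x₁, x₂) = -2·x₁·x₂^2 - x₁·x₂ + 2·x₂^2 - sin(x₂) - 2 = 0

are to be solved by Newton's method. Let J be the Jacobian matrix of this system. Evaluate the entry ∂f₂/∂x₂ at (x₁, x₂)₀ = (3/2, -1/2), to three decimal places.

∂f₂/∂x₂ = -4·x₁·x₂ - x₁ + 4·x₂ - cos(x₂).
At (3/2, -1/2) this is -1.378.

-1.378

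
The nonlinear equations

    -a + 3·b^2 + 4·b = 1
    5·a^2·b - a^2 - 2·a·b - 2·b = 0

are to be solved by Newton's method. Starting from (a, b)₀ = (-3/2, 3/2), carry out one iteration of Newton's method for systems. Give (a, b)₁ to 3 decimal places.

At (-3/2, 3/2): F = (13.250, 16.125).
Jacobian J = [[-1, 6·b + 4], [10·a·b - 2·a - 2·b, 5·a^2 - 2·a - 2]].
At the point, J = [[-1.000, 13.000], [-22.500, 12.250]] (det J = 280.250).
Solving J·Δ = −F gives Δ = (0.169, -1.006).
Then the next iterate is (a, b)₁ = (-1.331, 0.494).

(-1.331, 0.494)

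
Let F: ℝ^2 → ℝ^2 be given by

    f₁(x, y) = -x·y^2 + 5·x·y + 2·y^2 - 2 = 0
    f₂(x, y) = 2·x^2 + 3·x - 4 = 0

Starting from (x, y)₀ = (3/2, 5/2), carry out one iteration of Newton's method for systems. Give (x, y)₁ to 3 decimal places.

(0.944, 0.860)

At (3/2, 5/2): F = (19.875, 5.000).
Jacobian J = [[-y^2 + 5·y, -2·x·y + 5·x + 4·y], [4·x + 3, 0]].
At the point, J = [[6.250, 10.000], [9.000, 0.000]] (det J = -90.000).
Solving J·Δ = −F gives Δ = (-0.556, -1.640).
Then the next iterate is (x, y)₁ = (0.944, 0.860).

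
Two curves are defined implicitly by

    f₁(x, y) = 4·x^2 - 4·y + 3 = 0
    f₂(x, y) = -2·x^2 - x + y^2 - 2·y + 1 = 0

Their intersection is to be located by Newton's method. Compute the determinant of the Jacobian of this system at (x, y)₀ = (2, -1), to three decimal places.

J = [[8·x, -4], [-4·x - 1, 2·y - 2]].
At the point, J = [[16.000, -4.000], [-9.000, -4.000]].
det J = -100.000.

-100.000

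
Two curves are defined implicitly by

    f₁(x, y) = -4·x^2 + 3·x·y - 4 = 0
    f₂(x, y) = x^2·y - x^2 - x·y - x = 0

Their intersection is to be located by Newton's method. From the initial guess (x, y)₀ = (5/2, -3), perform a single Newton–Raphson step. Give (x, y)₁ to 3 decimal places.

(4.143, 10.219)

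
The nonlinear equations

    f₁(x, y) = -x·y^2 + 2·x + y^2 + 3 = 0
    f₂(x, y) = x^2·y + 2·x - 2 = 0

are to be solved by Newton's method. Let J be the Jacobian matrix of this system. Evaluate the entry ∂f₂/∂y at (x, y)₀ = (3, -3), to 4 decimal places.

9.0000

∂f₂/∂y = x^2.
At (3, -3) this is 9.0000.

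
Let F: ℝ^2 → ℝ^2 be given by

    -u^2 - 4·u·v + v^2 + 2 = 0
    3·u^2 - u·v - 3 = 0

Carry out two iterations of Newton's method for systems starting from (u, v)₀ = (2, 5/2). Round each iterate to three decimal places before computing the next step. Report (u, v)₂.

At (2, 5/2): F = (-15.750, 4.000).
Jacobian J = [[-2·u - 4·v, -4·u + 2·v], [6·u - v, -u]].
At the point, J = [[-14.000, -3.000], [9.500, -2.000]] (det J = 56.500).
Solving J·Δ = −F gives Δ = (-0.770, -1.657).
Then the next iterate is (u, v)₁ = (1.230, 0.843).
Round to (1.230, 0.843) and repeat: F = (-2.94981, 0.50181), J = [[-5.832, -3.234], [6.537, -1.230]].
Δ = (-0.185, -0.578), so (u, v)₂ = (1.045, 0.265).

(1.045, 0.265)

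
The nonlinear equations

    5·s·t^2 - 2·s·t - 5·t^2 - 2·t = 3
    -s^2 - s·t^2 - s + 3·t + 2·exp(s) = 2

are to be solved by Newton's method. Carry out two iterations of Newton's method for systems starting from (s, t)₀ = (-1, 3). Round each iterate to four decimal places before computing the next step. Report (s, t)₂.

(1.4342, 2.7078)

At (-1, 3): F = (-93.0000, 16.735759).
Jacobian J = [[5·t^2 - 2·t, 10·s·t - 2·s - 10·t - 2], [-2·s - t^2 + 2·exp(s) - 1, -2·s·t + 3]].
At the point, J = [[39.0000, -60.0000], [-7.264241, 9.0000]] (det J = -84.854467).
Solving J·Δ = −F gives Δ = (1.9698, -0.2696).
Then the next iterate is (s, t)₁ = (0.9698, 2.7304).
Round to (0.9698, 2.7304) and repeat: F = (-14.882402, 2.325781), J = [[31.814621, -4.764181], [-5.119850, -2.295884]].
Δ = (0.4644, -0.0226), so (s, t)₂ = (1.4342, 2.7078).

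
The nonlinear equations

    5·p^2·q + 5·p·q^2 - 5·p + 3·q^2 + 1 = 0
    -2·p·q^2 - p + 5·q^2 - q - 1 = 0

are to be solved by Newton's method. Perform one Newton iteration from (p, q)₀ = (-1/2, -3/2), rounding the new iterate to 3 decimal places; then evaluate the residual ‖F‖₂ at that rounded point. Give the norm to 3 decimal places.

At (-1/2, -3/2): F = (2.750, 14.500).
Jacobian J = [[10·p·q + 5·q^2 - 5, 5·p^2 + 10·p·q + 6·q], [-2·q^2 - 1, -4·p·q + 10·q - 1]].
At the point, J = [[13.750, -0.250], [-5.500, -19.000]] (det J = -262.625).
Solving J·Δ = −F gives Δ = (-0.185, 0.817).
Then the next iterate is (p, q)₁ = (-0.685, -0.683).
Re-evaluating at (-0.685, -0.683): F = (2.62434, 3.33953), so ‖F‖₂ = 4.247.

4.247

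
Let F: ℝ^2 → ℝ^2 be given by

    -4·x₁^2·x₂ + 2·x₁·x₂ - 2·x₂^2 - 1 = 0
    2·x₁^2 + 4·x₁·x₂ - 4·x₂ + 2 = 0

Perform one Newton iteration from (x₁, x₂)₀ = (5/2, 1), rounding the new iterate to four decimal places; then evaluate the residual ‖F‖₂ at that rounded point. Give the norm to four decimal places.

At (5/2, 1): F = (-23.0000, 20.5000).
Jacobian J = [[-8·x₁·x₂ + 2·x₂, -4·x₁^2 + 2·x₁ - 4·x₂], [4·x₁ + 4·x₂, 4·x₁ - 4]].
At the point, J = [[-18.0000, -24.0000], [14.0000, 6.0000]] (det J = 228.0000).
Solving J·Δ = −F gives Δ = (-1.5526, 0.2061).
Then the next iterate is (x₁, x₂)₁ = (0.9474, 1.2061).
Re-evaluating at (0.9474, 1.2061): F = (-5.954257, 3.541370), so ‖F‖₂ = 6.9278.

6.9278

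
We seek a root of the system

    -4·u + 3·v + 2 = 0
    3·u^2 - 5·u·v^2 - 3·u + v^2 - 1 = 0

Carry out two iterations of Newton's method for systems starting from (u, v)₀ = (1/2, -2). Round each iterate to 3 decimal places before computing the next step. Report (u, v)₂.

At (1/2, -2): F = (-6.000, -7.750).
Jacobian J = [[-4, 3], [6·u - 5·v^2 - 3, -10·u·v + 2·v]].
At the point, J = [[-4.000, 3.000], [-20.000, 6.000]] (det J = 36.000).
Solving J·Δ = −F gives Δ = (0.354, 2.472).
Then the next iterate is (u, v)₁ = (0.854, 0.472).
Round to (0.854, 0.472) and repeat: F = (0.000, -2.10256), J = [[-4.000, 3.000], [1.01008, -3.08688]].
Δ = (-0.677, -0.903), so (u, v)₂ = (0.177, -0.431).

(0.177, -0.431)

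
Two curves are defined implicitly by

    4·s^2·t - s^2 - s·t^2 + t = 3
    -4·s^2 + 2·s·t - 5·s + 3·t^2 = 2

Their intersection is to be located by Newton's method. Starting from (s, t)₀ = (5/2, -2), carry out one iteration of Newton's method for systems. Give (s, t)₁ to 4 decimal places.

(1.1671, -1.8351)

At (5/2, -2): F = (-71.2500, -37.5000).
Jacobian J = [[8·s·t - 2·s - t^2, 4·s^2 - 2·s·t + 1], [-8·s + 2·t - 5, 2·s + 6·t]].
At the point, J = [[-49.0000, 36.0000], [-29.0000, -7.0000]] (det J = 1387.0000).
Solving J·Δ = −F gives Δ = (-1.3329, 0.1649).
Then the next iterate is (s, t)₁ = (1.1671, -1.8351).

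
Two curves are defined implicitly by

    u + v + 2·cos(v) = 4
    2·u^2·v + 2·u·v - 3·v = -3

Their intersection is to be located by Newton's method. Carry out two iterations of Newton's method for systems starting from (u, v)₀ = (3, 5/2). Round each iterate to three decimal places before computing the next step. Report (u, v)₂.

At (3, 5/2): F = (-0.10229, 55.500).
Jacobian J = [[1, -2·sin(v) + 1], [4·u·v + 2·v, 2·u^2 + 2·u - 3]].
At the point, J = [[1.000, -0.19694], [35.000, 21.000]] (det J = 27.89305).
Solving J·Δ = −F gives Δ = (-0.315, -2.118).
Then the next iterate is (u, v)₁ = (2.685, 0.382).
Round to (2.685, 0.382) and repeat: F = (0.92284, 9.41319), J = [[1.000, 0.25445], [4.86668, 16.78845]].
Δ = (-0.842, -0.317), so (u, v)₂ = (1.843, 0.065).

(1.843, 0.065)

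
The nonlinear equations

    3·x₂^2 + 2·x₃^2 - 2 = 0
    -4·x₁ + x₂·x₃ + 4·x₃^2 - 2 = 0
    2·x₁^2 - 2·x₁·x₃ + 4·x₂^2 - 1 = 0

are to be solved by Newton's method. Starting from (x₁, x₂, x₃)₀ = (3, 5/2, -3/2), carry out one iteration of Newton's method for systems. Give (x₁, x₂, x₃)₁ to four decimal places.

(1.4970, 1.0591, -1.5607)

At (3, 5/2, -3/2): F = (21.2500, -8.7500, 51.0000).
Jacobian J = [[0, 6·x₂, 4·x₃], [-4, x₃, x₂ + 8·x₃], [4·x₁ - 2·x₃, 8·x₂, -2·x₁]].
At the point, J = [[0.0000, 15.0000, -6.0000], [-4.0000, -1.5000, -9.5000], [15.0000, 20.0000, -6.0000]] (det J = -2152.5000).
Solving J·Δ = −F gives Δ = (-1.5030, -1.4409, -0.0607).
Then the next iterate is (x₁, x₂, x₃)₁ = (1.4970, 1.0591, -1.5607).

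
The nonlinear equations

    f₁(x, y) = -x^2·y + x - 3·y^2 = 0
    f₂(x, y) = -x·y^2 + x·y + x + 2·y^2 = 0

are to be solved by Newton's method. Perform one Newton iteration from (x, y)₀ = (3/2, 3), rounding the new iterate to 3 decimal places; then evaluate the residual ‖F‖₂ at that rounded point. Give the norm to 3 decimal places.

8.479

At (3/2, 3): F = (-32.250, 10.500).
Jacobian J = [[-2·x·y + 1, -x^2 - 6·y], [-y^2 + y + 1, -2·x·y + x + 4·y]].
At the point, J = [[-8.000, -20.250], [-5.000, 4.500]] (det J = -137.250).
Solving J·Δ = −F gives Δ = (0.492, -1.787).
Then the next iterate is (x, y)₁ = (1.992, 1.213).
Re-evaluating at (1.992, 1.213): F = (-7.23537, 4.42007), so ‖F‖₂ = 8.479.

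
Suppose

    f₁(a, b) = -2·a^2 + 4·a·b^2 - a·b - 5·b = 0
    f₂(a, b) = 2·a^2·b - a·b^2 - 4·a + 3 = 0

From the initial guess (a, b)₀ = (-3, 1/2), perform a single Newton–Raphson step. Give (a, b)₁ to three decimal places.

At (-3, 1/2): F = (-22.000, 24.750).
Jacobian J = [[-4·a + 4·b^2 - b, 8·a·b - a - 5], [4·a·b - b^2 - 4, 2·a^2 - 2·a·b]].
At the point, J = [[12.500, -14.000], [-10.250, 21.000]] (det J = 119.000).
Solving J·Δ = −F gives Δ = (0.971, -0.705).
Then the next iterate is (a, b)₁ = (-2.029, -0.205).

(-2.029, -0.205)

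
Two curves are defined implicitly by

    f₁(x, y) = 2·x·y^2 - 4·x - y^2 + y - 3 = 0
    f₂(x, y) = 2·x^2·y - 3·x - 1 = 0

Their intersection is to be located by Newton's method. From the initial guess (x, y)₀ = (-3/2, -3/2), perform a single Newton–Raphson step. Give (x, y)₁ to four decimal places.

At (-3/2, -3/2): F = (-7.5000, -3.2500).
Jacobian J = [[2·y^2 - 4, 4·x·y - 2·y + 1], [4·x·y - 3, 2·x^2]].
At the point, J = [[0.5000, 13.0000], [6.0000, 4.5000]] (det J = -75.7500).
Solving J·Δ = −F gives Δ = (0.1122, 0.5726).
Then the next iterate is (x, y)₁ = (-1.3878, -0.9274).

(-1.3878, -0.9274)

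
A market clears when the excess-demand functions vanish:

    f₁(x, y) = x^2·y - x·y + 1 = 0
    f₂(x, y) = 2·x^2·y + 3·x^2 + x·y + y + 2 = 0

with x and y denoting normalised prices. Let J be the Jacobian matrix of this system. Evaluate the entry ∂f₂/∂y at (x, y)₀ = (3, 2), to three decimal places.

22.000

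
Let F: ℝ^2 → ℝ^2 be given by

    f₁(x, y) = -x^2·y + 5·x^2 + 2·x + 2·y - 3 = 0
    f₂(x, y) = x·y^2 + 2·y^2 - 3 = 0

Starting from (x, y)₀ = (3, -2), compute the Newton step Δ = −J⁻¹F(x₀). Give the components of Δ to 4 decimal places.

At (3, -2): F = (62.0000, 17.0000).
Jacobian J = [[-2·x·y + 10·x + 2, -x^2 + 2], [y^2, 2·x·y + 4·y]].
At the point, J = [[44.0000, -7.0000], [4.0000, -20.0000]] (det J = -852.0000).
Solving J·Δ = −F gives Δ = (-1.3157, 0.5869).

(-1.3157, 0.5869)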